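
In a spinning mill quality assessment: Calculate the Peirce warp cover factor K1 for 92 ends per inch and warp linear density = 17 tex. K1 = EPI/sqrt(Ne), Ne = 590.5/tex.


Formula: K1 = EPI / sqrt(Ne), with Ne = 590.5 / tex_warp
Step 1: Ne = 590.5 / 17 = 34.735
Step 2: sqrt(Ne) = sqrt(34.735) = 5.8936
Step 3: K1 = 92 / 5.8936 = 15.6

15.6


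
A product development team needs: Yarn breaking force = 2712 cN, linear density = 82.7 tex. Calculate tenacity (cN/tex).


Formula: Tenacity = Breaking force / Linear density
Tenacity = 2712 cN / 82.7 tex
Tenacity = 32.79 cN/tex

32.79 cN/tex


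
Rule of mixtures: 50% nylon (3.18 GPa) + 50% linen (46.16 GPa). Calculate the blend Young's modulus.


Formula: Blend property = (fraction_A * property_A) + (fraction_B * property_B)
Step 1: Contribution A = 50/100 * 3.18 GPa = 1.59 GPa
Step 2: Contribution B = 50/100 * 46.16 GPa = 23.08 GPa
Step 3: Blend Young's modulus = 1.59 + 23.08 = 24.67 GPa

24.67 GPa


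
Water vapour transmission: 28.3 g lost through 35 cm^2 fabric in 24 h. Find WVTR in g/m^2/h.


Formula: WVTR = mass_loss / (area * time)
Step 1: Convert area: 35 cm^2 = 0.0035 m^2
Step 2: WVTR = 28.3 g / (0.0035 m^2 * 24 h)
Step 3: WVTR = 28.3 / 0.084 = 336.9 g/m^2/h

336.9 g/m^2/h


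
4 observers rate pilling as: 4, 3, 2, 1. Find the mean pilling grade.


Formula: Mean = sum / count
Sum = 4 + 3 + 2 + 1 = 10
Mean = 10 / 4 = 2.5

2.5


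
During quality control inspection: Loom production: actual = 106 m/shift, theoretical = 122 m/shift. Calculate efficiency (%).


Formula: Efficiency% = (Actual output / Theoretical output) * 100
Efficiency% = (106 / 122) * 100
Efficiency% = 0.868852 * 100 = 86.8852% ≈ 86.9%

86.9%


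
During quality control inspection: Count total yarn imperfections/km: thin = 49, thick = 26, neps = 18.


Formula: Total = thin places + thick places + neps
Total = 49 + 26 + 18
Total = 93 imperfections/km

93 imperfections/km


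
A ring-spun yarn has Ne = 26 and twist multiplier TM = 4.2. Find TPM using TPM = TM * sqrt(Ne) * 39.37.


Formula: TPM = TM * sqrt(Ne) * 39.37
Step 1: sqrt(Ne) = sqrt(26) = 5.099
Step 2: TM * sqrt(Ne) = 4.2 * 5.099 = 21.4158
Step 3: TPM = 21.4158 * 39.37 = 843 twists/m

843 twists/m


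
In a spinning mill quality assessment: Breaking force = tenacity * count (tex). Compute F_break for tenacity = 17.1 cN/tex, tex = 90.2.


Formula: Breaking force = Tenacity * Linear density
F = 17.1 cN/tex * 90.2 tex
F = 1542.42 cN

1542.42 cN


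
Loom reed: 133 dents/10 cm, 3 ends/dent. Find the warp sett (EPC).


Formula: EPC = (dents per 10 cm * ends per dent) / 10
Step 1: Total ends per 10 cm = 133 * 3 = 399
Step 2: EPC = 399 / 10 = 39.9 ends/cm

39.9 ends/cm


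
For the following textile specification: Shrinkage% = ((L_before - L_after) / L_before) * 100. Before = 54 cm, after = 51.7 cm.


Formula: Shrinkage% = ((L_before - L_after) / L_before) * 100
Step 1: Shrinkage = 54 - 51.7 = 2.3 cm
Step 2: Shrinkage% = (2.3 / 54) * 100
Step 3: Shrinkage% = 0.042593 * 100 = 4.2593% ≈ 4.3%

4.3%


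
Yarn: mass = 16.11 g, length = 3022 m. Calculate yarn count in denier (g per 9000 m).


Formula: den = (mass_g / length_m) * 9000
Substituting: den = (16.11 / 3022) * 9000
Intermediate: 16.11 / 3022 = 0.00533091 g/m
den = 0.00533091 * 9000 = 48.0 denier

48.0 denier


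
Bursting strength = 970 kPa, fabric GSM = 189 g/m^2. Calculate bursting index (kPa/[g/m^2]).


Formula: Bursting Index = Bursting Strength / Fabric GSM
BI = 970 kPa / 189 g/m^2
BI = 5.132 kPa/(g/m^2)

5.132 kPa/(g/m^2)


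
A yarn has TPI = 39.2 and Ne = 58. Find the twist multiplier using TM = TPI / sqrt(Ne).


Formula: TM = TPI / sqrt(Ne)
Step 1: sqrt(Ne) = sqrt(58) = 7.6158
Step 2: TM = 39.2 / 7.6158 = 5.15

5.15 TM


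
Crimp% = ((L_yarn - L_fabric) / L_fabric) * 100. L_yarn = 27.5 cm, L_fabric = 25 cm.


Formula: Crimp% = ((L_yarn - L_fabric) / L_fabric) * 100
Step 1: Extension = 27.5 - 25 = 2.5 cm
Step 2: Crimp% = (2.5 / 25) * 100
Step 3: Crimp% = 0.1 * 100 = 10.0%

10.0%


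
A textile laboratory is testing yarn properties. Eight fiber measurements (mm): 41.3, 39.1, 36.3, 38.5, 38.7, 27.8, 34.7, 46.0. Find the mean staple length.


Formula: Mean = sum of lengths / count
Sum = 41.3 + 39.1 + 36.3 + 38.5 + 38.7 + 27.8 + 34.7 + 46.0
Sum = 302.4 mm
Mean = 302.4 / 8 = 37.80 mm

37.80 mm


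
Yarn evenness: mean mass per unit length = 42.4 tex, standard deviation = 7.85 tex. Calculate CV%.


Formula: CV% = (standard deviation / mean) * 100
Step 1: Ratio = 7.85 / 42.4 = 0.185142
Step 2: CV% = 0.185142 * 100 = 18.5142% ≈ 18.5%

18.5%


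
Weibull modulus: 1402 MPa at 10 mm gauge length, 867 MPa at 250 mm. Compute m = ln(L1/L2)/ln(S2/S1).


Formula: m = ln(L1/L2) / ln(S2/S1)
Step 1: ln(L1/L2) = ln(10/250) = -3.21888
Step 2: S2/S1 = 867/1402 = 0.6184
Step 3: ln(S2/S1) = ln(0.6184) = -0.48062
Step 4: m = -3.21888 / -0.48062 = 6.70

6.70 (Weibull m)


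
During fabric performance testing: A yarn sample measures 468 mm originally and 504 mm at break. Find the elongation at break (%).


Formula: Elongation (%) = ((L_break - L0) / L0) * 100
Step 1: Extension = 504 - 468 = 36 mm
Step 2: Elongation = (36 / 468) * 100
Step 3: Elongation = 0.076923 * 100 = 7.6923% ≈ 7.7%

7.7%


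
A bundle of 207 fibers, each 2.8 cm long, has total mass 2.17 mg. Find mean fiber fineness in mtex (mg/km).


Formula: fineness (mtex) = mass (mg) / total length (km) = (mass_mg / total_length_m) * 1000
Step 1: Convert fiber length: 2.8 cm = 0.028 m
Step 2: Total fiber length = 207 * 0.028 = 5.796 m
Step 3: Linear density = 2.17 mg / 5.796 m = 0.3744 mg/m
Step 4: fineness = 0.3744 * 1000 = 374.4 mtex

374.4 mtex


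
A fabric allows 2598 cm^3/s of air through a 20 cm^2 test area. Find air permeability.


Formula: Air Permeability = Airflow / Test Area
AP = 2598 cm^3/s / 20 cm^2
AP = 129.9 cm^3/s/cm^2

129.9 cm^3/s/cm^2


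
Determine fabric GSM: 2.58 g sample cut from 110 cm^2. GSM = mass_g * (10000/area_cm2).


Formula: GSM = mass_g / area_m2
Step 1: Convert area: 110 cm^2 = 110 / 10000 = 0.011 m^2
Step 2: GSM = 2.58 g / 0.011 m^2 = 234.5 g/m^2

234.5 g/m^2


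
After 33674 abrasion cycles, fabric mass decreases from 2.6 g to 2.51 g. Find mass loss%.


Formula: Mass loss% = ((m_before - m_after) / m_before) * 100
Step 1: Mass loss = 2.6 - 2.51 = 0.09 g
Step 2: Ratio = 0.09 / 2.6 = 0.0346154
Step 3: Mass loss% = 0.0346154 * 100 = 3.46154% ≈ 3.46%

3.46%


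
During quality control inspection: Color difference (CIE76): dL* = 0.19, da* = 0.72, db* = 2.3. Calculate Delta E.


Formula: Delta E = sqrt(dL*^2 + da*^2 + db*^2)
Step 1: dL*^2 = 0.19^2 = 0.0361
Step 2: da*^2 = 0.72^2 = 0.5184
Step 3: db*^2 = 2.3^2 = 5.29
Step 4: Sum = 0.0361 + 0.5184 + 5.29 = 5.8445
Step 5: Delta E = sqrt(5.8445) = 2.42

2.42 Delta E


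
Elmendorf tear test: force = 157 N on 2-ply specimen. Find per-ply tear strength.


Formula: Per-ply strength = Total force / Number of plies
Per-ply = 157 N / 2
Per-ply = 78.5 N

78.5 N


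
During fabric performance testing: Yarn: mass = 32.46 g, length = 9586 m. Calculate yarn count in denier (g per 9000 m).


Formula: den = (mass_g / length_m) * 9000
Substituting: den = (32.46 / 9586) * 9000
Intermediate: 32.46 / 9586 = 0.00338619 g/m
den = 0.00338619 * 9000 = 30.5 denier

30.5 denier


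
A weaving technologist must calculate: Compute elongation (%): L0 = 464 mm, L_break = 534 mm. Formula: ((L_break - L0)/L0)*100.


Formula: Elongation (%) = ((L_break - L0) / L0) * 100
Step 1: Extension = 534 - 464 = 70 mm
Step 2: Elongation = (70 / 464) * 100
Step 3: Elongation = 0.150862 * 100 = 15.0862% ≈ 15.1%

15.1%


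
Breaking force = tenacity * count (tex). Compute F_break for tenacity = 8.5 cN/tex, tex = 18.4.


Formula: Breaking force = Tenacity * Linear density
F = 8.5 cN/tex * 18.4 tex
F = 156.40 cN

156.40 cN


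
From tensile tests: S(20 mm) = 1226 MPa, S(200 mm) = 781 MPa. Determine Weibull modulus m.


Formula: m = ln(L1/L2) / ln(S2/S1)
Step 1: ln(L1/L2) = ln(20/200) = -2.30259
Step 2: S2/S1 = 781/1226 = 0.63703
Step 3: ln(S2/S1) = ln(0.63703) = -0.45094
Step 4: m = -2.30259 / -0.45094 = 5.11

5.11 (Weibull m)


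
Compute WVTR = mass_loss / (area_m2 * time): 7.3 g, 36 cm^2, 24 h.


Formula: WVTR = mass_loss / (area * time)
Step 1: Convert area: 36 cm^2 = 0.0036 m^2
Step 2: WVTR = 7.3 g / (0.0036 m^2 * 24 h)
Step 3: WVTR = 7.3 / 0.0864 = 84.5 g/m^2/h

84.5 g/m^2/h


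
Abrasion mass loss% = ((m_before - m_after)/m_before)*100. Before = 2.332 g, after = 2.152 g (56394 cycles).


Formula: Mass loss% = ((m_before - m_after) / m_before) * 100
Step 1: Mass loss = 2.332 - 2.152 = 0.18 g
Step 2: Ratio = 0.18 / 2.332 = 0.077187
Step 3: Mass loss% = 0.077187 * 100 = 7.7187% ≈ 7.72%

7.72%


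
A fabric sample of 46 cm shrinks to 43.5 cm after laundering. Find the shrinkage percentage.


Formula: Shrinkage% = ((L_before - L_after) / L_before) * 100
Step 1: Shrinkage = 46 - 43.5 = 2.5 cm
Step 2: Shrinkage% = (2.5 / 46) * 100
Step 3: Shrinkage% = 0.054348 * 100 = 5.4348% ≈ 5.4%

5.4%


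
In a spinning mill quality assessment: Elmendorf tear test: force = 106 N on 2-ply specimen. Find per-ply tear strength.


Formula: Per-ply strength = Total force / Number of plies
Per-ply = 106 N / 2
Per-ply = 53 N

53 N


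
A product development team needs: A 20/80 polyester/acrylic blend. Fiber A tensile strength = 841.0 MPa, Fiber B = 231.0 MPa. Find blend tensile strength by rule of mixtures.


Formula: Blend property = (fraction_A * property_A) + (fraction_B * property_B)
Step 1: Contribution A = 20/100 * 841.0 MPa = 168.2 MPa
Step 2: Contribution B = 80/100 * 231.0 MPa = 184.8 MPa
Step 3: Blend tensile strength = 168.2 + 184.8 = 353.0 MPa

353.0 MPa


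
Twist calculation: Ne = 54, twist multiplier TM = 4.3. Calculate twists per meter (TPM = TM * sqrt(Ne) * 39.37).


Formula: TPM = TM * sqrt(Ne) * 39.37
Step 1: sqrt(Ne) = sqrt(54) = 7.3485
Step 2: TM * sqrt(Ne) = 4.3 * 7.3485 = 31.5986
Step 3: TPM = 31.5986 * 39.37 = 1244 twists/m

1244 twists/m


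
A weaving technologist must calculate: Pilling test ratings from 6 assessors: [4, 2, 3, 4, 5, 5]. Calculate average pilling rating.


Formula: Mean = sum / count
Sum = 4 + 2 + 3 + 4 + 5 + 5 = 23
Mean = 23 / 6 = 3.8

3.8


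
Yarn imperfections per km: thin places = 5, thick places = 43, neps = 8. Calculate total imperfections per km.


Formula: Total = thin places + thick places + neps
Total = 5 + 43 + 8
Total = 56 imperfections/km

56 imperfections/km


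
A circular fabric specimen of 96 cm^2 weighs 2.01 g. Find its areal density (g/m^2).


Formula: GSM = mass_g / area_m2
Step 1: Convert area: 96 cm^2 = 96 / 10000 = 0.0096 m^2
Step 2: GSM = 2.01 g / 0.0096 m^2 = 209.4 g/m^2

209.4 g/m^2


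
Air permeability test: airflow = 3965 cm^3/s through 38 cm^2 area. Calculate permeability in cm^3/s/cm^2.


Formula: Air Permeability = Airflow / Test Area
AP = 3965 cm^3/s / 38 cm^2
AP = 104.3 cm^3/s/cm^2

104.3 cm^3/s/cm^2


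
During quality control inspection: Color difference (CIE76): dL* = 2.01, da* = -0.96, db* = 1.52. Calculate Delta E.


Formula: Delta E = sqrt(dL*^2 + da*^2 + db*^2)
Step 1: dL*^2 = 2.01^2 = 4.0401
Step 2: da*^2 = (-0.96)^2 = 0.9216
Step 3: db*^2 = 1.52^2 = 2.3104
Step 4: Sum = 4.0401 + 0.9216 + 2.3104 = 7.2721
Step 5: Delta E = sqrt(7.2721) = 2.7

2.7 Delta E


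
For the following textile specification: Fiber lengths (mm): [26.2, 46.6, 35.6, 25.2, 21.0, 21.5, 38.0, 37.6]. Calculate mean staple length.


Formula: Mean = sum of lengths / count
Sum = 26.2 + 46.6 + 35.6 + 25.2 + 21.0 + 21.5 + 38.0 + 37.6
Sum = 251.7 mm
Mean = 251.7 / 8 = 31.46 mm

31.46 mm


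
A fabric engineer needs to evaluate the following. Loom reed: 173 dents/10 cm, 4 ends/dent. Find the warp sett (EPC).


Formula: EPC = (dents per 10 cm * ends per dent) / 10
Step 1: Total ends per 10 cm = 173 * 4 = 692
Step 2: EPC = 692 / 10 = 69.2 ends/cm

69.2 ends/cm


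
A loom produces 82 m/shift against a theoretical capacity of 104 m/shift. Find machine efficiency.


Formula: Efficiency% = (Actual output / Theoretical output) * 100
Efficiency% = (82 / 104) * 100
Efficiency% = 0.788462 * 100 = 78.8462% ≈ 78.8%

78.8%


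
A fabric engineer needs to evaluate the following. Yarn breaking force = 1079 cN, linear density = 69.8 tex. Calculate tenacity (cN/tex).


Formula: Tenacity = Breaking force / Linear density
Tenacity = 1079 cN / 69.8 tex
Tenacity = 15.46 cN/tex

15.46 cN/tex


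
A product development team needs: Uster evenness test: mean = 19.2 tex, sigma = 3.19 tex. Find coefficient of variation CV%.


Formula: CV% = (standard deviation / mean) * 100
Step 1: Ratio = 3.19 / 19.2 = 0.166146
Step 2: CV% = 0.166146 * 100 = 16.6146% ≈ 16.6%

16.6%


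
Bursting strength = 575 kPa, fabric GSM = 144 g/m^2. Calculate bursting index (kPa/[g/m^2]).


Formula: Bursting Index = Bursting Strength / Fabric GSM
BI = 575 kPa / 144 g/m^2
BI = 3.993 kPa/(g/m^2)

3.993 kPa/(g/m^2)


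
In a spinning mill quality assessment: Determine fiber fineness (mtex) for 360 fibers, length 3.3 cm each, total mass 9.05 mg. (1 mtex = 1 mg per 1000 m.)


Formula: fineness (mtex) = mass (mg) / total length (km) = (mass_mg / total_length_m) * 1000
Step 1: Convert fiber length: 3.3 cm = 0.033 m
Step 2: Total fiber length = 360 * 0.033 = 11.88 m
Step 3: Linear density = 9.05 mg / 11.88 m = 0.7618 mg/m
Step 4: fineness = 0.7618 * 1000 = 761.8 mtex

761.8 mtex


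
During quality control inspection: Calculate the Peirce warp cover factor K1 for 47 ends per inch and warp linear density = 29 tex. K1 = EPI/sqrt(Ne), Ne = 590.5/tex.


Formula: K1 = EPI / sqrt(Ne), with Ne = 590.5 / tex_warp
Step 1: Ne = 590.5 / 29 = 20.362
Step 2: sqrt(Ne) = sqrt(20.362) = 4.5124
Step 3: K1 = 47 / 4.5124 = 10.4

10.4


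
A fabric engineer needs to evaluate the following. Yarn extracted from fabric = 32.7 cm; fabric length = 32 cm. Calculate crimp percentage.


Formula: Crimp% = ((L_yarn - L_fabric) / L_fabric) * 100
Step 1: Extension = 32.7 - 32 = 0.7 cm
Step 2: Crimp% = (0.7 / 32) * 100
Step 3: Crimp% = 0.021875 * 100 = 2.1875% ≈ 2.2%

2.2%


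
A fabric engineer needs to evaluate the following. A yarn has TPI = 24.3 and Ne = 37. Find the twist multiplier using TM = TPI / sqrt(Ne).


Formula: TM = TPI / sqrt(Ne)
Step 1: sqrt(Ne) = sqrt(37) = 6.0828
Step 2: TM = 24.3 / 6.0828 = 3.99

3.99 TM


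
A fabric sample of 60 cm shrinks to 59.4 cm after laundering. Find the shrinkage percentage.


Formula: Shrinkage% = ((L_before - L_after) / L_before) * 100
Step 1: Shrinkage = 60 - 59.4 = 0.6 cm
Step 2: Shrinkage% = (0.6 / 60) * 100
Step 3: Shrinkage% = 0.01 * 100 = 1.0%

1.0%


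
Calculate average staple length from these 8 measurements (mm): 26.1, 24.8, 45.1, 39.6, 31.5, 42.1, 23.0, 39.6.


Formula: Mean = sum of lengths / count
Sum = 26.1 + 24.8 + 45.1 + 39.6 + 31.5 + 42.1 + 23.0 + 39.6
Sum = 271.8 mm
Mean = 271.8 / 8 = 33.98 mm

33.98 mm


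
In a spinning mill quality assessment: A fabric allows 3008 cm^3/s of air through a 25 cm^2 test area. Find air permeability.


Formula: Air Permeability = Airflow / Test Area
AP = 3008 cm^3/s / 25 cm^2
AP = 120.3 cm^3/s/cm^2

120.3 cm^3/s/cm^2


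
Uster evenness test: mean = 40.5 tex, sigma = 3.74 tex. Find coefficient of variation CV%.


Formula: CV% = (standard deviation / mean) * 100
Step 1: Ratio = 3.74 / 40.5 = 0.092346
Step 2: CV% = 0.092346 * 100 = 9.2346% ≈ 9.2%

9.2%


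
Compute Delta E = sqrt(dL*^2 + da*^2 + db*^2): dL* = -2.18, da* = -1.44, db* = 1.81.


Formula: Delta E = sqrt(dL*^2 + da*^2 + db*^2)
Step 1: dL*^2 = (-2.18)^2 = 4.7524
Step 2: da*^2 = (-1.44)^2 = 2.0736
Step 3: db*^2 = 1.81^2 = 3.2761
Step 4: Sum = 4.7524 + 2.0736 + 3.2761 = 10.1021
Step 5: Delta E = sqrt(10.1021) = 3.18

3.18 Delta E


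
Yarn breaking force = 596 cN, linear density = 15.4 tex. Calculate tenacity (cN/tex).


Formula: Tenacity = Breaking force / Linear density
Tenacity = 596 cN / 15.4 tex
Tenacity = 38.70 cN/tex

38.70 cN/tex


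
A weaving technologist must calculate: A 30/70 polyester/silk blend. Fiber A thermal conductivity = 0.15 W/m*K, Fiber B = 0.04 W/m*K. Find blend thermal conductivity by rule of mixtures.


Formula: Blend property = (fraction_A * property_A) + (fraction_B * property_B)
Step 1: Contribution A = 30/100 * 0.15 W/m*K = 0.045 W/m*K
Step 2: Contribution B = 70/100 * 0.04 W/m*K = 0.028 W/m*K
Step 3: Blend thermal conductivity = 0.045 + 0.028 = 0.073 W/m*K

0.073 W/m*K


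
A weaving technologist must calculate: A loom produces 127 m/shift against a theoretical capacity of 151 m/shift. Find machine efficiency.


Formula: Efficiency% = (Actual output / Theoretical output) * 100
Efficiency% = (127 / 151) * 100
Efficiency% = 0.84106 * 100 = 84.106% ≈ 84.1%

84.1%


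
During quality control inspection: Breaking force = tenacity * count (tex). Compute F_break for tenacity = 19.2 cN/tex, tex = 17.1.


Formula: Breaking force = Tenacity * Linear density
F = 19.2 cN/tex * 17.1 tex
F = 328.32 cN

328.32 cN


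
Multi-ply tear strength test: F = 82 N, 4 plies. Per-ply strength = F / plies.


Formula: Per-ply strength = Total force / Number of plies
Per-ply = 82 N / 4
Per-ply = 20.5 N

20.5 N


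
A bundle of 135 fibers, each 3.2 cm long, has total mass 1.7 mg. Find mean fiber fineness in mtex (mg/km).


Formula: fineness (mtex) = mass (mg) / total length (km) = (mass_mg / total_length_m) * 1000
Step 1: Convert fiber length: 3.2 cm = 0.032 m
Step 2: Total fiber length = 135 * 0.032 = 4.32 m
Step 3: Linear density = 1.7 mg / 4.32 m = 0.3935 mg/m
Step 4: fineness = 0.3935 * 1000 = 393.5 mtex

393.5 mtex


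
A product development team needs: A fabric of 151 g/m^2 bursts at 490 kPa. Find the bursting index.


Formula: Bursting Index = Bursting Strength / Fabric GSM
BI = 490 kPa / 151 g/m^2
BI = 3.245 kPa/(g/m^2)

3.245 kPa/(g/m^2)


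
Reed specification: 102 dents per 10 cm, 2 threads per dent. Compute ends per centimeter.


Formula: EPC = (dents per 10 cm * ends per dent) / 10
Step 1: Total ends per 10 cm = 102 * 2 = 204
Step 2: EPC = 204 / 10 = 20.4 ends/cm

20.4 ends/cm


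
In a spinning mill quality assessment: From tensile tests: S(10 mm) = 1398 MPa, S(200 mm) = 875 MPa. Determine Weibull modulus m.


Formula: m = ln(L1/L2) / ln(S2/S1)
Step 1: ln(L1/L2) = ln(10/200) = -2.99573
Step 2: S2/S1 = 875/1398 = 0.62589
Step 3: ln(S2/S1) = ln(0.62589) = -0.46858
Step 4: m = -2.99573 / -0.46858 = 6.39

6.39 (Weibull m)


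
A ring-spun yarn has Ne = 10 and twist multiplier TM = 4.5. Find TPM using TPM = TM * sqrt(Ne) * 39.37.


Formula: TPM = TM * sqrt(Ne) * 39.37
Step 1: sqrt(Ne) = sqrt(10) = 3.1623
Step 2: TM * sqrt(Ne) = 4.5 * 3.1623 = 14.2304
Step 3: TPM = 14.2304 * 39.37 = 560 twists/m

560 twists/m


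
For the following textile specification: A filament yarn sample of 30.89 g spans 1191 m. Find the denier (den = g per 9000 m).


Formula: den = (mass_g / length_m) * 9000
Substituting: den = (30.89 / 1191) * 9000
Intermediate: 30.89 / 1191 = 0.02593619 g/m
den = 0.02593619 * 9000 = 233.4 denier

233.4 denier


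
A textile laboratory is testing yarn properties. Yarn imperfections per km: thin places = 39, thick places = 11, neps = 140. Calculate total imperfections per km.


Formula: Total = thin places + thick places + neps
Total = 39 + 11 + 140
Total = 190 imperfections/km

190 imperfections/km


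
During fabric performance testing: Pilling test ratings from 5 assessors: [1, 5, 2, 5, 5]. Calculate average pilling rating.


Formula: Mean = sum / count
Sum = 1 + 5 + 2 + 5 + 5 = 18
Mean = 18 / 5 = 3.6

3.6


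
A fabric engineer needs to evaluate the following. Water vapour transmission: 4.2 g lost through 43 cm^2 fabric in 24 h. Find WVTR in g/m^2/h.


Formula: WVTR = mass_loss / (area * time)
Step 1: Convert area: 43 cm^2 = 0.0043 m^2
Step 2: WVTR = 4.2 g / (0.0043 m^2 * 24 h)
Step 3: WVTR = 4.2 / 0.1032 = 40.7 g/m^2/h

40.7 g/m^2/h


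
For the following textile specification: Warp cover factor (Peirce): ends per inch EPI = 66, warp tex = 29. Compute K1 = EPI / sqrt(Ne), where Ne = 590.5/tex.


Formula: K1 = EPI / sqrt(Ne), with Ne = 590.5 / tex_warp
Step 1: Ne = 590.5 / 29 = 20.362
Step 2: sqrt(Ne) = sqrt(20.362) = 4.5124
Step 3: K1 = 66 / 4.5124 = 14.6

14.6


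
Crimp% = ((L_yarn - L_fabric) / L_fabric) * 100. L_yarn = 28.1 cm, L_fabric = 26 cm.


Formula: Crimp% = ((L_yarn - L_fabric) / L_fabric) * 100
Step 1: Extension = 28.1 - 26 = 2.1 cm
Step 2: Crimp% = (2.1 / 26) * 100
Step 3: Crimp% = 0.080769 * 100 = 8.0769% ≈ 8.1%

8.1%


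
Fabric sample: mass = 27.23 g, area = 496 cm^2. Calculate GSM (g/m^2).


Formula: GSM = mass_g / area_m2
Step 1: Convert area: 496 cm^2 = 496 / 10000 = 0.0496 m^2
Step 2: GSM = 27.23 g / 0.0496 m^2 = 549.0 g/m^2

549.0 g/m^2


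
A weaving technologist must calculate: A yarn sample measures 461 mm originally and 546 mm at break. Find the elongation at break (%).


Formula: Elongation (%) = ((L_break - L0) / L0) * 100
Step 1: Extension = 546 - 461 = 85 mm
Step 2: Elongation = (85 / 461) * 100
Step 3: Elongation = 0.184382 * 100 = 18.4382% ≈ 18.4%

18.4%


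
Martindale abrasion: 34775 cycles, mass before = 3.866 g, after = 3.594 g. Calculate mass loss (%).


Formula: Mass loss% = ((m_before - m_after) / m_before) * 100
Step 1: Mass loss = 3.866 - 3.594 = 0.272 g
Step 2: Ratio = 0.272 / 3.866 = 0.070357
Step 3: Mass loss% = 0.070357 * 100 = 7.0357% ≈ 7.04%

7.04%


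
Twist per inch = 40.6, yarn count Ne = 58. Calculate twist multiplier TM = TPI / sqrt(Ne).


Formula: TM = TPI / sqrt(Ne)
Step 1: sqrt(Ne) = sqrt(58) = 7.6158
Step 2: TM = 40.6 / 7.6158 = 5.33

5.33 TM


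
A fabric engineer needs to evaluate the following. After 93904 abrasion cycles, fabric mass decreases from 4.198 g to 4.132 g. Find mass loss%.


Formula: Mass loss% = ((m_before - m_after) / m_before) * 100
Step 1: Mass loss = 4.198 - 4.132 = 0.066 g
Step 2: Ratio = 0.066 / 4.198 = 0.0157218
Step 3: Mass loss% = 0.0157218 * 100 = 1.57218% ≈ 1.57%

1.57%


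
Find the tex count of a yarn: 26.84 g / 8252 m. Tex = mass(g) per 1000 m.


Formula: Tex = (mass_g / length_m) * 1000
Substituting: Tex = (26.84 / 8252) * 1000
Intermediate: 26.84 / 8252 = 0.00325254 g/m
Tex = 0.00325254 * 1000 = 3.25 tex

3.25 tex


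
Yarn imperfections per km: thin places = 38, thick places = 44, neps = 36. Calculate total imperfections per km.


Formula: Total = thin places + thick places + neps
Total = 38 + 44 + 36
Total = 118 imperfections/km

118 imperfections/km


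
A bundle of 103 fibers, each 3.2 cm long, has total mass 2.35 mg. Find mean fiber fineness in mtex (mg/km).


Formula: fineness (mtex) = mass (mg) / total length (km) = (mass_mg / total_length_m) * 1000
Step 1: Convert fiber length: 3.2 cm = 0.032 m
Step 2: Total fiber length = 103 * 0.032 = 3.296 m
Step 3: Linear density = 2.35 mg / 3.296 m = 0.7130 mg/m
Step 4: fineness = 0.7130 * 1000 = 713.0 mtex

713.0 mtex


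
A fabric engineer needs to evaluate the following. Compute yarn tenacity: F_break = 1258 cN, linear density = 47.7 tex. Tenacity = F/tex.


Formula: Tenacity = Breaking force / Linear density
Tenacity = 1258 cN / 47.7 tex
Tenacity = 26.37 cN/tex

26.37 cN/tex


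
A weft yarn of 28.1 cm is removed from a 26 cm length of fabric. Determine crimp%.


Formula: Crimp% = ((L_yarn - L_fabric) / L_fabric) * 100
Step 1: Extension = 28.1 - 26 = 2.1 cm
Step 2: Crimp% = (2.1 / 26) * 100
Step 3: Crimp% = 0.080769 * 100 = 8.0769% ≈ 8.1%

8.1%


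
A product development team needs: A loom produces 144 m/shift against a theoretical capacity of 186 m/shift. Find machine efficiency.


Formula: Efficiency% = (Actual output / Theoretical output) * 100
Efficiency% = (144 / 186) * 100
Efficiency% = 0.774194 * 100 = 77.4194% ≈ 77.4%

77.4%


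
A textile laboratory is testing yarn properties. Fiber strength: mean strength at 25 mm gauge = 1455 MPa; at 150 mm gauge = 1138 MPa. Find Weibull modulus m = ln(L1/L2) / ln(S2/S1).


Formula: m = ln(L1/L2) / ln(S2/S1)
Step 1: ln(L1/L2) = ln(25/150) = -1.79176
Step 2: S2/S1 = 1138/1455 = 0.78213
Step 3: ln(S2/S1) = ln(0.78213) = -0.24573
Step 4: m = -1.79176 / -0.24573 = 7.29

7.29 (Weibull m)


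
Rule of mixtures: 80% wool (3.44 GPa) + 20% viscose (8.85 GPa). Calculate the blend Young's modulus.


Formula: Blend property = (fraction_A * property_A) + (fraction_B * property_B)
Step 1: Contribution A = 80/100 * 3.44 GPa = 2.752 GPa
Step 2: Contribution B = 20/100 * 8.85 GPa = 1.77 GPa
Step 3: Blend Young's modulus = 2.752 + 1.77 = 4.522 GPa

4.522 GPa


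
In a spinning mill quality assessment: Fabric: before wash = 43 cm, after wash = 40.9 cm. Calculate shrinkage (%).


Formula: Shrinkage% = ((L_before - L_after) / L_before) * 100
Step 1: Shrinkage = 43 - 40.9 = 2.1 cm
Step 2: Shrinkage% = (2.1 / 43) * 100
Step 3: Shrinkage% = 0.048837 * 100 = 4.8837% ≈ 4.9%

4.9%


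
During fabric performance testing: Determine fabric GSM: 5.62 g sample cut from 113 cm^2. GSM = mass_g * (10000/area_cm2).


Formula: GSM = mass_g / area_m2
Step 1: Convert area: 113 cm^2 = 113 / 10000 = 0.0113 m^2
Step 2: GSM = 5.62 g / 0.0113 m^2 = 497.3 g/m^2

497.3 g/m^2


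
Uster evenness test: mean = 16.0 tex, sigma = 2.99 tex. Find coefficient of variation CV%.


Formula: CV% = (standard deviation / mean) * 100
Step 1: Ratio = 2.99 / 16.0 = 0.186875
Step 2: CV% = 0.186875 * 100 = 18.6875% ≈ 18.7%

18.7%


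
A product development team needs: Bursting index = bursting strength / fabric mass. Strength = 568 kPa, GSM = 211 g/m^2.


Formula: Bursting Index = Bursting Strength / Fabric GSM
BI = 568 kPa / 211 g/m^2
BI = 2.692 kPa/(g/m^2)

2.692 kPa/(g/m^2)


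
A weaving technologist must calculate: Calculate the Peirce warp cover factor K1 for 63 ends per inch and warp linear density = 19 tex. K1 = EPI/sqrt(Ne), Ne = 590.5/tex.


Formula: K1 = EPI / sqrt(Ne), with Ne = 590.5 / tex_warp
Step 1: Ne = 590.5 / 19 = 31.079
Step 2: sqrt(Ne) = sqrt(31.079) = 5.5749
Step 3: K1 = 63 / 5.5749 = 11.3

11.3


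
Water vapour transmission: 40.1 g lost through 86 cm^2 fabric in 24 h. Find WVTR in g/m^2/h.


Formula: WVTR = mass_loss / (area * time)
Step 1: Convert area: 86 cm^2 = 0.0086 m^2
Step 2: WVTR = 40.1 g / (0.0086 m^2 * 24 h)
Step 3: WVTR = 40.1 / 0.2064 = 194.3 g/m^2/h

194.3 g/m^2/h


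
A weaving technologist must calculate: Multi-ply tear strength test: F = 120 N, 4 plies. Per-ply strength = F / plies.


Formula: Per-ply strength = Total force / Number of plies
Per-ply = 120 N / 4
Per-ply = 30 N

30 N


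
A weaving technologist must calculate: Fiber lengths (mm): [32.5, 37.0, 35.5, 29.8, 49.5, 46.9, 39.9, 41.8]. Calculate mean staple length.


Formula: Mean = sum of lengths / count
Sum = 32.5 + 37.0 + 35.5 + 29.8 + 49.5 + 46.9 + 39.9 + 41.8
Sum = 312.9 mm
Mean = 312.9 / 8 = 39.11 mm

39.11 mm


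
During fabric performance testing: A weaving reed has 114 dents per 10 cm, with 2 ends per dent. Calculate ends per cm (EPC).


Formula: EPC = (dents per 10 cm * ends per dent) / 10
Step 1: Total ends per 10 cm = 114 * 2 = 228
Step 2: EPC = 228 / 10 = 22.8 ends/cm

22.8 ends/cm


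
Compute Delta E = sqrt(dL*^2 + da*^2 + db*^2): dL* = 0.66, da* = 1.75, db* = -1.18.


Formula: Delta E = sqrt(dL*^2 + da*^2 + db*^2)
Step 1: dL*^2 = 0.66^2 = 0.4356
Step 2: da*^2 = 1.75^2 = 3.0625
Step 3: db*^2 = (-1.18)^2 = 1.3924
Step 4: Sum = 0.4356 + 3.0625 + 1.3924 = 4.8905
Step 5: Delta E = sqrt(4.8905) = 2.21

2.21 Delta E


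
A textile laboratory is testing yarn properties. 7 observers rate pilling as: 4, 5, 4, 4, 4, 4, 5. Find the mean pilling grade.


Formula: Mean = sum / count
Sum = 4 + 5 + 4 + 4 + 4 + 4 + 5 = 30
Mean = 30 / 7 = 4.3

4.3


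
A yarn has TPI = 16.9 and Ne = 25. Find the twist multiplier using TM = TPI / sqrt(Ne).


Formula: TM = TPI / sqrt(Ne)
Step 1: sqrt(Ne) = sqrt(25) = 5
Step 2: TM = 16.9 / 5 = 3.38

3.38 TM


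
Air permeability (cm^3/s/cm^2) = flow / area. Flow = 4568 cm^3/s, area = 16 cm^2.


Formula: Air Permeability = Airflow / Test Area
AP = 4568 cm^3/s / 16 cm^2
AP = 285.5 cm^3/s/cm^2

285.5 cm^3/s/cm^2


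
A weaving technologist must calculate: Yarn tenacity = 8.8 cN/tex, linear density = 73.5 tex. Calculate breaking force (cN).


Formula: Breaking force = Tenacity * Linear density
F = 8.8 cN/tex * 73.5 tex
F = 646.80 cN

646.80 cN


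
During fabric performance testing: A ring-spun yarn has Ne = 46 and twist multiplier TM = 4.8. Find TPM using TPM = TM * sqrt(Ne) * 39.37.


Formula: TPM = TM * sqrt(Ne) * 39.37
Step 1: sqrt(Ne) = sqrt(46) = 6.7823
Step 2: TM * sqrt(Ne) = 4.8 * 6.7823 = 32.555
Step 3: TPM = 32.555 * 39.37 = 1282 twists/m

1282 twists/m


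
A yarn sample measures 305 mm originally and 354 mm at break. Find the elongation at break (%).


Formula: Elongation (%) = ((L_break - L0) / L0) * 100
Step 1: Extension = 354 - 305 = 49 mm
Step 2: Elongation = (49 / 305) * 100
Step 3: Elongation = 0.160656 * 100 = 16.0656% ≈ 16.1%

16.1%


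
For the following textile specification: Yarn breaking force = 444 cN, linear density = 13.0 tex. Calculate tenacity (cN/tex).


Formula: Tenacity = Breaking force / Linear density
Tenacity = 444 cN / 13.0 tex
Tenacity = 34.15 cN/tex

34.15 cN/tex


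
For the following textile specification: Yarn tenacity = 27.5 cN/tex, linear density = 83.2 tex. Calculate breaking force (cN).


Formula: Breaking force = Tenacity * Linear density
F = 27.5 cN/tex * 83.2 tex
F = 2288.00 cN

2288.00 cN


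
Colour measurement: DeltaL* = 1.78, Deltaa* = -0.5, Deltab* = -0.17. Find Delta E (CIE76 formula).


Formula: Delta E = sqrt(dL*^2 + da*^2 + db*^2)
Step 1: dL*^2 = 1.78^2 = 3.1684
Step 2: da*^2 = (-0.5)^2 = 0.25
Step 3: db*^2 = (-0.17)^2 = 0.0289
Step 4: Sum = 3.1684 + 0.25 + 0.0289 = 3.4473
Step 5: Delta E = sqrt(3.4473) = 1.86

1.86 Delta E


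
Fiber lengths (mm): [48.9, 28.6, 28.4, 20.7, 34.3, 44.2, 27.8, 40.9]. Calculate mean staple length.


Formula: Mean = sum of lengths / count
Sum = 48.9 + 28.6 + 28.4 + 20.7 + 34.3 + 44.2 + 27.8 + 40.9
Sum = 273.8 mm
Mean = 273.8 / 8 = 34.23 mm

34.23 mm


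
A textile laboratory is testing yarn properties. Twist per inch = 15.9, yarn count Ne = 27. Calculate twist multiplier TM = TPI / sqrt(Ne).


Formula: TM = TPI / sqrt(Ne)
Step 1: sqrt(Ne) = sqrt(27) = 5.1962
Step 2: TM = 15.9 / 5.1962 = 3.06

3.06 TM


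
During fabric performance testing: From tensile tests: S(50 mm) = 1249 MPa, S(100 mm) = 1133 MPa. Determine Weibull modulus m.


Formula: m = ln(L1/L2) / ln(S2/S1)
Step 1: ln(L1/L2) = ln(50/100) = -0.69315
Step 2: S2/S1 = 1133/1249 = 0.90713
Step 3: ln(S2/S1) = ln(0.90713) = -0.09747
Step 4: m = -0.69315 / -0.09747 = 7.11

7.11 (Weibull m)


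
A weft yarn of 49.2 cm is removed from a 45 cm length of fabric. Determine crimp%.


Formula: Crimp% = ((L_yarn - L_fabric) / L_fabric) * 100
Step 1: Extension = 49.2 - 45 = 4.2 cm
Step 2: Crimp% = (4.2 / 45) * 100
Step 3: Crimp% = 0.093333 * 100 = 9.3333% ≈ 9.3%

9.3%


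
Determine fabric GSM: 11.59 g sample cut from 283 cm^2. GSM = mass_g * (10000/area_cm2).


Formula: GSM = mass_g / area_m2
Step 1: Convert area: 283 cm^2 = 283 / 10000 = 0.0283 m^2
Step 2: GSM = 11.59 g / 0.0283 m^2 = 409.5 g/m^2

409.5 g/m^2


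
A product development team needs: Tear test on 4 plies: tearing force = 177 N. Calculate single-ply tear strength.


Formula: Per-ply strength = Total force / Number of plies
Per-ply = 177 N / 4
Per-ply = 44.25 N

44.25 N


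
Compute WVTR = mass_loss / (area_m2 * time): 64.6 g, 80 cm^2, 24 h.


Formula: WVTR = mass_loss / (area * time)
Step 1: Convert area: 80 cm^2 = 0.008 m^2
Step 2: WVTR = 64.6 g / (0.008 m^2 * 24 h)
Step 3: WVTR = 64.6 / 0.192 = 336.5 g/m^2/h

336.5 g/m^2/h


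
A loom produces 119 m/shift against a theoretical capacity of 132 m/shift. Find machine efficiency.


Formula: Efficiency% = (Actual output / Theoretical output) * 100
Efficiency% = (119 / 132) * 100
Efficiency% = 0.901515 * 100 = 90.1515% ≈ 90.2%

90.2%


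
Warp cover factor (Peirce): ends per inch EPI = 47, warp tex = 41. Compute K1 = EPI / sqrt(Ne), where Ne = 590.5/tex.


Formula: K1 = EPI / sqrt(Ne), with Ne = 590.5 / tex_warp
Step 1: Ne = 590.5 / 41 = 14.402
Step 2: sqrt(Ne) = sqrt(14.402) = 3.795
Step 3: K1 = 47 / 3.795 = 12.4

12.4


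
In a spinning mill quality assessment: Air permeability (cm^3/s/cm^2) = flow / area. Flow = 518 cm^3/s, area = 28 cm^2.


Formula: Air Permeability = Airflow / Test Area
AP = 518 cm^3/s / 28 cm^2
AP = 18.5 cm^3/s/cm^2

18.5 cm^3/s/cm^2


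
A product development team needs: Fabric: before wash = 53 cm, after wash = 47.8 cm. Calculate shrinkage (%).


Formula: Shrinkage% = ((L_before - L_after) / L_before) * 100
Step 1: Shrinkage = 53 - 47.8 = 5.2 cm
Step 2: Shrinkage% = (5.2 / 53) * 100
Step 3: Shrinkage% = 0.098113 * 100 = 9.8113% ≈ 9.8%

9.8%


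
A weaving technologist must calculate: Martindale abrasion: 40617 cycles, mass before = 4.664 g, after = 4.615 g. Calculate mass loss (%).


Formula: Mass loss% = ((m_before - m_after) / m_before) * 100
Step 1: Mass loss = 4.664 - 4.615 = 0.049 g
Step 2: Ratio = 0.049 / 4.664 = 0.010506
Step 3: Mass loss% = 0.010506 * 100 = 1.0506% ≈ 1.05%

1.05%


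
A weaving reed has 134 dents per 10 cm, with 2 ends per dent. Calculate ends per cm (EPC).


Formula: EPC = (dents per 10 cm * ends per dent) / 10
Step 1: Total ends per 10 cm = 134 * 2 = 268
Step 2: EPC = 268 / 10 = 26.8 ends/cm

26.8 ends/cm


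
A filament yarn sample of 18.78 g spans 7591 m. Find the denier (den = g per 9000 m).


Formula: den = (mass_g / length_m) * 9000
Substituting: den = (18.78 / 7591) * 9000
Intermediate: 18.78 / 7591 = 0.00247398 g/m
den = 0.00247398 * 9000 = 22.3 denier

22.3 denier


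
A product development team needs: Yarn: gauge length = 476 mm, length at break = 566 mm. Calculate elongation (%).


Formula: Elongation (%) = ((L_break - L0) / L0) * 100
Step 1: Extension = 566 - 476 = 90 mm
Step 2: Elongation = (90 / 476) * 100
Step 3: Elongation = 0.189076 * 100 = 18.9076% ≈ 18.9%

18.9%


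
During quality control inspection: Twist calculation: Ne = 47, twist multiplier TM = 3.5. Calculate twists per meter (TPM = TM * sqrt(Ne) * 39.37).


Formula: TPM = TM * sqrt(Ne) * 39.37
Step 1: sqrt(Ne) = sqrt(47) = 6.8557
Step 2: TM * sqrt(Ne) = 3.5 * 6.8557 = 23.995
Step 3: TPM = 23.995 * 39.37 = 945 twists/m

945 twists/m


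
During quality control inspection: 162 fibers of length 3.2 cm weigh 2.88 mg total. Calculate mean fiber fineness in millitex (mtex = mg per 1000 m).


Formula: fineness (mtex) = mass (mg) / total length (km) = (mass_mg / total_length_m) * 1000
Step 1: Convert fiber length: 3.2 cm = 0.032 m
Step 2: Total fiber length = 162 * 0.032 = 5.184 m
Step 3: Linear density = 2.88 mg / 5.184 m = 0.5556 mg/m
Step 4: fineness = 0.5556 * 1000 = 555.6 mtex

555.6 mtex


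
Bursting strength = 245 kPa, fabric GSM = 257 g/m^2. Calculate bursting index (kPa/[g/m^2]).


Formula: Bursting Index = Bursting Strength / Fabric GSM
BI = 245 kPa / 257 g/m^2
BI = 0.953 kPa/(g/m^2)

0.953 kPa/(g/m^2)


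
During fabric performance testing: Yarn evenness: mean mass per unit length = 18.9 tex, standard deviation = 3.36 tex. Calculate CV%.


Formula: CV% = (standard deviation / mean) * 100
Step 1: Ratio = 3.36 / 18.9 = 0.177778
Step 2: CV% = 0.177778 * 100 = 17.7778% ≈ 17.8%

17.8%


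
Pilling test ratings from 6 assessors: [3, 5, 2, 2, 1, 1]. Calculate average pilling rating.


Formula: Mean = sum / count
Sum = 3 + 5 + 2 + 2 + 1 + 1 = 14
Mean = 14 / 6 = 2.3

2.3


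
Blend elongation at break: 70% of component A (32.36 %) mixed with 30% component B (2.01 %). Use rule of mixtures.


Formula: Blend property = (fraction_A * property_A) + (fraction_B * property_B)
Step 1: Contribution A = 70/100 * 32.36 % = 22.652 %
Step 2: Contribution B = 30/100 * 2.01 % = 0.603 %
Step 3: Blend elongation at break = 22.652 + 0.603 = 23.255 %

23.255 %


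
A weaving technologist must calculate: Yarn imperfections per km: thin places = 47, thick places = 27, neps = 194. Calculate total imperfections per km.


Formula: Total = thin places + thick places + neps
Total = 47 + 27 + 194
Total = 268 imperfections/km

268 imperfections/km


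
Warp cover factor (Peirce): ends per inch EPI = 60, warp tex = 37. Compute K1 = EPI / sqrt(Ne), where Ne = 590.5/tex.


Formula: K1 = EPI / sqrt(Ne), with Ne = 590.5 / tex_warp
Step 1: Ne = 590.5 / 37 = 15.959
Step 2: sqrt(Ne) = sqrt(15.959) = 3.9949
Step 3: K1 = 60 / 3.9949 = 15.0

15.0


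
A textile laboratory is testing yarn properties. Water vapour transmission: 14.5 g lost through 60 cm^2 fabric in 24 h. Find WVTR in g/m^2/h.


Formula: WVTR = mass_loss / (area * time)
Step 1: Convert area: 60 cm^2 = 0.006 m^2
Step 2: WVTR = 14.5 g / (0.006 m^2 * 24 h)
Step 3: WVTR = 14.5 / 0.144 = 100.7 g/m^2/h

100.7 g/m^2/h


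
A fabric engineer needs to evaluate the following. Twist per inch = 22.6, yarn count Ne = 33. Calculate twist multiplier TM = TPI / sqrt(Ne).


Formula: TM = TPI / sqrt(Ne)
Step 1: sqrt(Ne) = sqrt(33) = 5.7446
Step 2: TM = 22.6 / 5.7446 = 3.93

3.93 TM


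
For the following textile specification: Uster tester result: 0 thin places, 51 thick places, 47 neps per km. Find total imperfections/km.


Formula: Total = thin places + thick places + neps
Total = 0 + 51 + 47
Total = 98 imperfections/km

98 imperfections/km


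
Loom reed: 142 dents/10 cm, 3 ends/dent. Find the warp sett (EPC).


Formula: EPC = (dents per 10 cm * ends per dent) / 10
Step 1: Total ends per 10 cm = 142 * 3 = 426
Step 2: EPC = 426 / 10 = 42.6 ends/cm

42.6 ends/cm


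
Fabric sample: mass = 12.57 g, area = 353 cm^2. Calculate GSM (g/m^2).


Formula: GSM = mass_g / area_m2
Step 1: Convert area: 353 cm^2 = 353 / 10000 = 0.0353 m^2
Step 2: GSM = 12.57 g / 0.0353 m^2 = 356.1 g/m^2

356.1 g/m^2


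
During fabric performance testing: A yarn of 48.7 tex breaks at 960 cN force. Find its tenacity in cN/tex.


Formula: Tenacity = Breaking force / Linear density
Tenacity = 960 cN / 48.7 tex
Tenacity = 19.71 cN/tex

19.71 cN/tex


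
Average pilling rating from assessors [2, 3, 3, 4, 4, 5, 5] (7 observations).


Formula: Mean = sum / count
Sum = 2 + 3 + 3 + 4 + 4 + 5 + 5 = 26
Mean = 26 / 7 = 3.7

3.7


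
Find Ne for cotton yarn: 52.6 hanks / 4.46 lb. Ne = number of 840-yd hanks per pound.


Formula: Ne = hanks / mass_lb
Substituting: Ne = 52.6 / 4.46
Ne = 11.8

11.8 Ne


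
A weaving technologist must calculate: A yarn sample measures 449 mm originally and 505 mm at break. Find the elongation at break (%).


Formula: Elongation (%) = ((L_break - L0) / L0) * 100
Step 1: Extension = 505 - 449 = 56 mm
Step 2: Elongation = (56 / 449) * 100
Step 3: Elongation = 0.124722 * 100 = 12.4722% ≈ 12.5%

12.5%


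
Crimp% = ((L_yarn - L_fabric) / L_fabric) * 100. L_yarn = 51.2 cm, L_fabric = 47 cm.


Formula: Crimp% = ((L_yarn - L_fabric) / L_fabric) * 100
Step 1: Extension = 51.2 - 47 = 4.2 cm
Step 2: Crimp% = (4.2 / 47) * 100
Step 3: Crimp% = 0.089362 * 100 = 8.9362% ≈ 8.9%

8.9%


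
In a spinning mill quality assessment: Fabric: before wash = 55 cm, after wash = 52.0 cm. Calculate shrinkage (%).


Formula: Shrinkage% = ((L_before - L_after) / L_before) * 100
Step 1: Shrinkage = 55 - 52.0 = 3.0 cm
Step 2: Shrinkage% = (3.0 / 55) * 100
Step 3: Shrinkage% = 0.054545 * 100 = 5.4545% ≈ 5.5%

5.5%


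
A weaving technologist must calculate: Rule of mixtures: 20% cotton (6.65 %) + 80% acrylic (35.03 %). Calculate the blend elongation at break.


Formula: Blend property = (fraction_A * property_A) + (fraction_B * property_B)
Step 1: Contribution A = 20/100 * 6.65 % = 1.33 %
Step 2: Contribution B = 80/100 * 35.03 % = 28.024 %
Step 3: Blend elongation at break = 1.33 + 28.024 = 29.354 %

29.354 %
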